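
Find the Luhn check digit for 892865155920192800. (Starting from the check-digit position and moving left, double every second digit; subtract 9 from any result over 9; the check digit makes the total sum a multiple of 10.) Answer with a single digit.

0

Partial digits right→left: 0 0 8 2 9 1 0 2 9 5 5 1 5 6 8 2 9 8
Double every second digit counting from the check-digit position (so the 1st, 3rd, 5th, ... of the partial from the right).
  doubled (with −9 where >9): 0 7 9 0 9 1 1 7 9 → sum 43
  kept as-is: 0 2 1 2 5 1 6 2 8 → sum 27
Total = 43 + 27 = 70.
Check digit = (10 − (70 mod 10)) mod 10 = 0.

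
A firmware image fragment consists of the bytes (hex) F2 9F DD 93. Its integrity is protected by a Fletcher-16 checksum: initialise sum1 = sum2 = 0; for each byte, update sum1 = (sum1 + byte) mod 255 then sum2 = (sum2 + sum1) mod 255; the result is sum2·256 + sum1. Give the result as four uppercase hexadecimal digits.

Running sums (mod 255):
  after byte 0 (F2): sum1=242, sum2=242
  after byte 1 (9F): sum1=146, sum2=133
  after byte 2 (DD): sum1=112, sum2=245
  after byte 3 (93): sum1=4, sum2=249
Checksum = sum2·256 + sum1 = 249·256 + 4 = 63748 = 0xF904.

F904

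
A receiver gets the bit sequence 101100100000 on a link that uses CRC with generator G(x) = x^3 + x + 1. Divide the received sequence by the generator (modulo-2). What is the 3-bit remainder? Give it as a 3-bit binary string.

Modulo-2 division of 101100100000 by 1011:
  pos 0: 1011 XOR 1011 = 0000
  pos 6: 1000 XOR 1011 = 0011
  pos 8: 1100 XOR 1011 = 0111
Remainder = 111 (nonzero — an error is detected).

111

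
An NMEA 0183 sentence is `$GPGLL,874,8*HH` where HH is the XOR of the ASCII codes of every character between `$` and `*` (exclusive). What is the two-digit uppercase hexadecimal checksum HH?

53

XOR the ASCII codes of the payload characters:
  'G' = 0x47 → acc = 0x47
  'P' = 0x50 → acc = 0x17
  'G' = 0x47 → acc = 0x50
  'L' = 0x4C → acc = 0x1C
  'L' = 0x4C → acc = 0x50
  ',' = 0x2C → acc = 0x7C
  '8' = 0x38 → acc = 0x44
  '7' = 0x37 → acc = 0x73
  '4' = 0x34 → acc = 0x47
  ',' = 0x2C → acc = 0x6B
  '8' = 0x38 → acc = 0x53
Checksum = 0x53.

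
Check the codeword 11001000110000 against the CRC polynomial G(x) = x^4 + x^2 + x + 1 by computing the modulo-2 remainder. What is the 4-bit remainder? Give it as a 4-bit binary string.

1000

Modulo-2 division of 11001000110000 by 10111:
  pos 0: 11001 XOR 10111 = 01110
  pos 1: 11100 XOR 10111 = 01011
  pos 2: 10110 XOR 10111 = 00001
  pos 6: 10110 XOR 10111 = 00001
Remainder = 1000 (nonzero — an error is detected).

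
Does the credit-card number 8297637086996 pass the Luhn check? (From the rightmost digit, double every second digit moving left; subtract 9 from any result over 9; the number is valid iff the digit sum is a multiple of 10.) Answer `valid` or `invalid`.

valid

From the right, keep odd positions and double even positions (subtract 9 from any doubled value over 9):
  doubled (positions 2,4,...): 9 3 0 6 5 4 → sum 27
  kept (positions 1,3,...): 6 9 8 7 6 9 8 → sum 53
Total = 80.
80 mod 10 = 0, so the number is valid.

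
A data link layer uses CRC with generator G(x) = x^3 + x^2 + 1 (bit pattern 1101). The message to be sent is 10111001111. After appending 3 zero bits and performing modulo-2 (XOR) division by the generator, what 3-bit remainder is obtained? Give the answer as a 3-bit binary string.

111

Append 3 zeros: 10111001111000. Divide by 1101 (XOR where the leading bit is 1):
  pos 0: 1011 XOR 1101 = 0110
  pos 1: 1101 XOR 1101 = 0000
  pos 7: 1111 XOR 1101 = 0010
  pos 9: 1000 XOR 1101 = 0101
  pos 10: 1010 XOR 1101 = 0111
Remainder (last 3 bits) = 111. This is the CRC / FCS.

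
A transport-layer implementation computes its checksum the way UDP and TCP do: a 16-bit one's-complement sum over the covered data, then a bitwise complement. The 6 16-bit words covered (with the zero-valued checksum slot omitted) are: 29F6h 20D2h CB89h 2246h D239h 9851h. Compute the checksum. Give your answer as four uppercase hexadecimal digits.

5CDC

One's-complement addition (fold any carry out of bit 15 back into bit 0):
  0x29F6 + 0x20D2 = 0x04AC8
  0x4AC8 + 0xCB89 = 0x11651 → wrap carry → 0x1652
  0x1652 + 0x2246 = 0x03898
  0x3898 + 0xD239 = 0x10AD1 → wrap carry → 0x0AD2
  0x0AD2 + 0x9851 = 0x0A323
One's-complement sum = 0xA323.
Checksum = ~0xA323 & 0xFFFF = 0x5CDC.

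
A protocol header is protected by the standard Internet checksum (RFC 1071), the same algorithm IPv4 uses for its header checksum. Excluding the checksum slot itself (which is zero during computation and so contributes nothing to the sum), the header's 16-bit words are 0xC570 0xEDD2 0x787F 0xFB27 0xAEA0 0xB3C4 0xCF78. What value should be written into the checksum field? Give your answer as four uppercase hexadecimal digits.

One's-complement addition (fold any carry out of bit 15 back into bit 0):
  0xC570 + 0xEDD2 = 0x1B342 → wrap carry → 0xB343
  0xB343 + 0x787F = 0x12BC2 → wrap carry → 0x2BC3
  0x2BC3 + 0xFB27 = 0x126EA → wrap carry → 0x26EB
  0x26EB + 0xAEA0 = 0x0D58B
  0xD58B + 0xB3C4 = 0x1894F → wrap carry → 0x8950
  0x8950 + 0xCF78 = 0x158C8 → wrap carry → 0x58C9
One's-complement sum = 0x58C9.
Checksum = ~0x58C9 & 0xFFFF = 0xA736.

A736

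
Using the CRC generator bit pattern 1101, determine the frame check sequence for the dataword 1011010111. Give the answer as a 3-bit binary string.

Append 3 zeros: 1011010111000. Divide by 1101 (XOR where the leading bit is 1):
  pos 0: 1011 XOR 1101 = 0110
  pos 1: 1100 XOR 1101 = 0001
  pos 4: 1101 XOR 1101 = 0000
  pos 8: 1100 XOR 1101 = 0001
Remainder (last 3 bits) = 010. This is the CRC / FCS.

010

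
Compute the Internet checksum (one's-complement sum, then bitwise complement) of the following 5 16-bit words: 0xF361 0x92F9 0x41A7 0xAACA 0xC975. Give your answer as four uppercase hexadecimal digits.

One's-complement addition (fold any carry out of bit 15 back into bit 0):
  0xF361 + 0x92F9 = 0x1865A → wrap carry → 0x865B
  0x865B + 0x41A7 = 0x0C802
  0xC802 + 0xAACA = 0x172CC → wrap carry → 0x72CD
  0x72CD + 0xC975 = 0x13C42 → wrap carry → 0x3C43
One's-complement sum = 0x3C43.
Checksum = ~0x3C43 & 0xFFFF = 0xC3BC.

C3BC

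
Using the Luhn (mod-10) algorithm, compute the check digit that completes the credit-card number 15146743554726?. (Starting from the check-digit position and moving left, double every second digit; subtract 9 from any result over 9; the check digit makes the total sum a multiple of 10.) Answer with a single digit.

Partial digits right→left: 6 2 7 4 5 5 3 4 7 6 4 1 5 1
Double every second digit counting from the check-digit position (so the 1st, 3rd, 5th, ... of the partial from the right).
  doubled (with −9 where >9): 3 5 1 6 5 8 1 → sum 29
  kept as-is: 2 4 5 4 6 1 1 → sum 23
Total = 29 + 23 = 52.
Check digit = (10 − (52 mod 10)) mod 10 = 8.

8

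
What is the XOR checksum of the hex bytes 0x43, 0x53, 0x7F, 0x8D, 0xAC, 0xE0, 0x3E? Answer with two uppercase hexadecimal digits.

XOR the bytes together:
  start with 0x43
  0x43 ⊕ 0x53 = 0x10
  0x10 ⊕ 0x7F = 0x6F
  0x6F ⊕ 0x8D = 0xE2
  0xE2 ⊕ 0xAC = 0x4E
  0x4E ⊕ 0xE0 = 0xAE
  0xAE ⊕ 0x3E = 0x90

90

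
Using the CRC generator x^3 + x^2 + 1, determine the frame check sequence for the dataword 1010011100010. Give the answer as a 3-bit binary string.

000

Append 3 zeros: 1010011100010000. Divide by 1101 (XOR where the leading bit is 1):
  pos 0: 1010 XOR 1101 = 0111
  pos 1: 1110 XOR 1101 = 0011
  pos 3: 1111 XOR 1101 = 0010
  pos 5: 1010 XOR 1101 = 0111
  pos 6: 1110 XOR 1101 = 0011
  pos 8: 1101 XOR 1101 = 0000
Remainder (last 3 bits) = 000. This is the CRC / FCS.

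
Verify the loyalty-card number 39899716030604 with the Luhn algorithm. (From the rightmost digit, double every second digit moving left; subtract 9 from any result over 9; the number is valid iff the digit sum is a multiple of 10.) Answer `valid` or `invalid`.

From the right, keep odd positions and double even positions (subtract 9 from any doubled value over 9):
  doubled (positions 2,4,...): 0 0 0 2 9 7 6 → sum 24
  kept (positions 1,3,...): 4 6 3 6 7 9 9 → sum 44
Total = 68.
68 mod 10 = 8, so the number is invalid.

invalid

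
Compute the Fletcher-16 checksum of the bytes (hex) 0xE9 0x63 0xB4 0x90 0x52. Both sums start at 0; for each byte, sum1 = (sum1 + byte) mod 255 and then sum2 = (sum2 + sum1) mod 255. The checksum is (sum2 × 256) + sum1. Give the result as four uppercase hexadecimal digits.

B0E4

Running sums (mod 255):
  after byte 0 (0xE9): sum1=233, sum2=233
  after byte 1 (0x63): sum1=77, sum2=55
  after byte 2 (0xB4): sum1=2, sum2=57
  after byte 3 (0x90): sum1=146, sum2=203
  after byte 4 (0x52): sum1=228, sum2=176
Checksum = sum2·256 + sum1 = 176·256 + 228 = 45284 = 0xB0E4.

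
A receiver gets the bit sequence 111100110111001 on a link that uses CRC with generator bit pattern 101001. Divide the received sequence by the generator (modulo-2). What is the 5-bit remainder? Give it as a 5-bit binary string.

00000

Modulo-2 division of 111100110111001 by 101001:
  pos 0: 111100 XOR 101001 = 010101
  pos 1: 101011 XOR 101001 = 000010
  pos 5: 101011 XOR 101001 = 000010
  pos 9: 101001 XOR 101001 = 000000
Remainder = 00000 (zero — the frame passes the CRC check).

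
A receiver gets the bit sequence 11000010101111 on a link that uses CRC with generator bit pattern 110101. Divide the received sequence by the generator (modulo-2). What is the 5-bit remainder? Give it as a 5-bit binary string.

Modulo-2 division of 11000010101111 by 110101:
  pos 0: 110000 XOR 110101 = 000101
  pos 3: 101101 XOR 110101 = 011000
  pos 4: 110000 XOR 110101 = 000101
  pos 7: 101111 XOR 110101 = 011010
  pos 8: 110101 XOR 110101 = 000000
Remainder = 00000 (zero — the frame passes the CRC check).

00000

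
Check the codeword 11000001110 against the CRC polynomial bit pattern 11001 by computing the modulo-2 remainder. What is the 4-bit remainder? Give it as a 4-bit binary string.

0001

Modulo-2 division of 11000001110 by 11001:
  pos 0: 11000 XOR 11001 = 00001
  pos 4: 10011 XOR 11001 = 01010
  pos 5: 10101 XOR 11001 = 01100
  pos 6: 11000 XOR 11001 = 00001
Remainder = 0001 (nonzero — an error is detected).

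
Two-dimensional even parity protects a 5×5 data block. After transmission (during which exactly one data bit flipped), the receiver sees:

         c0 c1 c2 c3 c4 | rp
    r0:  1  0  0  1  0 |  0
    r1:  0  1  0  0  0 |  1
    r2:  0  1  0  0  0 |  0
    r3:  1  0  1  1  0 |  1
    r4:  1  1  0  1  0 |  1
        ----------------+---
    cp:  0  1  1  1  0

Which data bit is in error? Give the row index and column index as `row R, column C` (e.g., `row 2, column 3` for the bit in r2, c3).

Recompute each row's even parity and compare to rp:
  r0: data parity 0, sent rp 0 → ok
  r1: data parity 1, sent rp 1 → ok
  r2: data parity 1, sent rp 0 → mismatch
  r3: data parity 1, sent rp 1 → ok
  r4: data parity 1, sent rp 1 → ok
Recompute each column's even parity and compare to cp:
  c0: data parity 1, sent cp 0 → mismatch
  c1: data parity 1, sent cp 1 → ok
  c2: data parity 1, sent cp 1 → ok
  c3: data parity 1, sent cp 1 → ok
  c4: data parity 0, sent cp 0 → ok
Exactly one row (r2) and one column (c0) fail → the flipped bit is at their intersection.

row 2, column 0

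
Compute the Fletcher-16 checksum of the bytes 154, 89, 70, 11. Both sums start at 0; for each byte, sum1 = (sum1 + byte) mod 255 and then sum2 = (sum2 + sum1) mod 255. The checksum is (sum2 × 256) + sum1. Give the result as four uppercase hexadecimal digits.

0E45

Running sums (mod 255):
  after byte 0 (154): sum1=154, sum2=154
  after byte 1 (89): sum1=243, sum2=142
  after byte 2 (70): sum1=58, sum2=200
  after byte 3 (11): sum1=69, sum2=14
Checksum = sum2·256 + sum1 = 14·256 + 69 = 3653 = 0x0E45.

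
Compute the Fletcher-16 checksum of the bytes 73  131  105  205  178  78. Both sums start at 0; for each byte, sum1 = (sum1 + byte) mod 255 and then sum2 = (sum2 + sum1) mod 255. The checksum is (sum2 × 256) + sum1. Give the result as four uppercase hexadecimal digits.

Running sums (mod 255):
  after byte 0 (73): sum1=73, sum2=73
  after byte 1 (131): sum1=204, sum2=22
  after byte 2 (105): sum1=54, sum2=76
  after byte 3 (205): sum1=4, sum2=80
  after byte 4 (178): sum1=182, sum2=7
  after byte 5 (78): sum1=5, sum2=12
Checksum = sum2·256 + sum1 = 12·256 + 5 = 3077 = 0x0C05.

0C05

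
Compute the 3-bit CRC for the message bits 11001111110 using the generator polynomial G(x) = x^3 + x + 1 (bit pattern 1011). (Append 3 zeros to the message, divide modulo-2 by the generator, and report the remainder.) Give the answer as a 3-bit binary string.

001

Append 3 zeros: 11001111110000. Divide by 1011 (XOR where the leading bit is 1):
  pos 0: 1100 XOR 1011 = 0111
  pos 1: 1111 XOR 1011 = 0100
  pos 2: 1001 XOR 1011 = 0010
  pos 4: 1011 XOR 1011 = 0000
  pos 8: 1100 XOR 1011 = 0111
  pos 9: 1110 XOR 1011 = 0101
  pos 10: 1010 XOR 1011 = 0001
Remainder (last 3 bits) = 001. This is the CRC / FCS.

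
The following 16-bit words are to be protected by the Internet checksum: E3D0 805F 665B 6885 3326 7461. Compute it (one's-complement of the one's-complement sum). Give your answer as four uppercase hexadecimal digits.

2567

One's-complement addition (fold any carry out of bit 15 back into bit 0):
  0xE3D0 + 0x805F = 0x1642F → wrap carry → 0x6430
  0x6430 + 0x665B = 0x0CA8B
  0xCA8B + 0x6885 = 0x13310 → wrap carry → 0x3311
  0x3311 + 0x3326 = 0x06637
  0x6637 + 0x7461 = 0x0DA98
One's-complement sum = 0xDA98.
Checksum = ~0xDA98 & 0xFFFF = 0x2567.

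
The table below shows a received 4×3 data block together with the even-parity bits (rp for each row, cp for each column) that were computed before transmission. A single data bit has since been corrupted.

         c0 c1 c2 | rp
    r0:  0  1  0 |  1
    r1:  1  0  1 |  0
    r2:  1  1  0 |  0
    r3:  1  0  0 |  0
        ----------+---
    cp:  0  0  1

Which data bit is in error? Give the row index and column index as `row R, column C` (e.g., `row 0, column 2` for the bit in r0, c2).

Recompute each row's even parity and compare to rp:
  r0: data parity 1, sent rp 1 → ok
  r1: data parity 0, sent rp 0 → ok
  r2: data parity 0, sent rp 0 → ok
  r3: data parity 1, sent rp 0 → mismatch
Recompute each column's even parity and compare to cp:
  c0: data parity 1, sent cp 0 → mismatch
  c1: data parity 0, sent cp 0 → ok
  c2: data parity 1, sent cp 1 → ok
Exactly one row (r3) and one column (c0) fail → the flipped bit is at their intersection.

row 3, column 0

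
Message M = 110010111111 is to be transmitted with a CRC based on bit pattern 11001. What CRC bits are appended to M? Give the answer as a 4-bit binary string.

Append 4 zeros: 1100101111110000. Divide by 11001 (XOR where the leading bit is 1):
  pos 0: 11001 XOR 11001 = 00000
  pos 6: 11111 XOR 11001 = 00110
  pos 8: 11010 XOR 11001 = 00011
  pos 11: 11000 XOR 11001 = 00001
Remainder (last 4 bits) = 0001. This is the CRC / FCS.

0001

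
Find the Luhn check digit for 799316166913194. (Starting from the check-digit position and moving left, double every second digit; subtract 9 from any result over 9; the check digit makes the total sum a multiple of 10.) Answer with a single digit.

Partial digits right→left: 4 9 1 3 1 9 6 6 1 6 1 3 9 9 7
Double every second digit counting from the check-digit position (so the 1st, 3rd, 5th, ... of the partial from the right).
  doubled (with −9 where >9): 8 2 2 3 2 2 9 5 → sum 33
  kept as-is: 9 3 9 6 6 3 9 → sum 45
Total = 33 + 45 = 78.
Check digit = (10 − (78 mod 10)) mod 10 = 2.

2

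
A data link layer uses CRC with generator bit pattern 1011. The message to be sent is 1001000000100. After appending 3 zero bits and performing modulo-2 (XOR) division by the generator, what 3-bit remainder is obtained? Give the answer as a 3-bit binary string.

Append 3 zeros: 1001000000100000. Divide by 1011 (XOR where the leading bit is 1):
  pos 0: 1001 XOR 1011 = 0010
  pos 2: 1000 XOR 1011 = 0011
  pos 4: 1100 XOR 1011 = 0111
  pos 5: 1110 XOR 1011 = 0101
  pos 6: 1010 XOR 1011 = 0001
  pos 9: 1100 XOR 1011 = 0111
  pos 10: 1110 XOR 1011 = 0101
  pos 11: 1010 XOR 1011 = 0001
Remainder (last 3 bits) = 010. This is the CRC / FCS.

010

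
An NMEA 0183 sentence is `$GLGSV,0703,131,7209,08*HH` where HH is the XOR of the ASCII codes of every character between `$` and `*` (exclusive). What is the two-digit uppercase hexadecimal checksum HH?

7A

XOR the ASCII codes of the payload characters:
  'G' = 0x47 → acc = 0x47
  'L' = 0x4C → acc = 0x0B
  'G' = 0x47 → acc = 0x4C
  'S' = 0x53 → acc = 0x1F
  'V' = 0x56 → acc = 0x49
  ',' = 0x2C → acc = 0x65
  '0' = 0x30 → acc = 0x55
  '7' = 0x37 → acc = 0x62
  '0' = 0x30 → acc = 0x52
  '3' = 0x33 → acc = 0x61
  ',' = 0x2C → acc = 0x4D
  '1' = 0x31 → acc = 0x7C
  '3' = 0x33 → acc = 0x4F
  '1' = 0x31 → acc = 0x7E
  ',' = 0x2C → acc = 0x52
  '7' = 0x37 → acc = 0x65
  '2' = 0x32 → acc = 0x57
  '0' = 0x30 → acc = 0x67
  '9' = 0x39 → acc = 0x5E
  ',' = 0x2C → acc = 0x72
  '0' = 0x30 → acc = 0x42
  '8' = 0x38 → acc = 0x7A
Checksum = 0x7A.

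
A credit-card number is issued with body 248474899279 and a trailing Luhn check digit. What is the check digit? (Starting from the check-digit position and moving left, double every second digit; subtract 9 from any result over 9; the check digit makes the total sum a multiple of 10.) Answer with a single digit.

Partial digits right→left: 9 7 2 9 9 8 4 7 4 8 4 2
Double every second digit counting from the check-digit position (so the 1st, 3rd, 5th, ... of the partial from the right).
  doubled (with −9 where >9): 9 4 9 8 8 8 → sum 46
  kept as-is: 7 9 8 7 8 2 → sum 41
Total = 46 + 41 = 87.
Check digit = (10 − (87 mod 10)) mod 10 = 3.

3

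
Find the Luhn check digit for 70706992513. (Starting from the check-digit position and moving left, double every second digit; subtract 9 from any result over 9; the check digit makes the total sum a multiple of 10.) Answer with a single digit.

9

Partial digits right→left: 3 1 5 2 9 9 6 0 7 0 7
Double every second digit counting from the check-digit position (so the 1st, 3rd, 5th, ... of the partial from the right).
  doubled (with −9 where >9): 6 1 9 3 5 5 → sum 29
  kept as-is: 1 2 9 0 0 → sum 12
Total = 29 + 12 = 41.
Check digit = (10 − (41 mod 10)) mod 10 = 9.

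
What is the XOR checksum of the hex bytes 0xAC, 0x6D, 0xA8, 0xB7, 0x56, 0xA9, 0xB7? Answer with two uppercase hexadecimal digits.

96

XOR the bytes together:
  start with 0xAC
  0xAC ⊕ 0x6D = 0xC1
  0xC1 ⊕ 0xA8 = 0x69
  0x69 ⊕ 0xB7 = 0xDE
  0xDE ⊕ 0x56 = 0x88
  0x88 ⊕ 0xA9 = 0x21
  0x21 ⊕ 0xB7 = 0x96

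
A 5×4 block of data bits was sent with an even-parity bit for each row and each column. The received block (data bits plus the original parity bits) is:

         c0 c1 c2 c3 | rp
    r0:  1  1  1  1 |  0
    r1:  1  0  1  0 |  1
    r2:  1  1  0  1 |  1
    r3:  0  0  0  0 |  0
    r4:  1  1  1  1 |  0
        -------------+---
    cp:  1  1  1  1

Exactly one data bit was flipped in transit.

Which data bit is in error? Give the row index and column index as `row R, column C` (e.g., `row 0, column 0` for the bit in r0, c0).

Recompute each row's even parity and compare to rp:
  r0: data parity 0, sent rp 0 → ok
  r1: data parity 0, sent rp 1 → mismatch
  r2: data parity 1, sent rp 1 → ok
  r3: data parity 0, sent rp 0 → ok
  r4: data parity 0, sent rp 0 → ok
Recompute each column's even parity and compare to cp:
  c0: data parity 0, sent cp 1 → mismatch
  c1: data parity 1, sent cp 1 → ok
  c2: data parity 1, sent cp 1 → ok
  c3: data parity 1, sent cp 1 → ok
Exactly one row (r1) and one column (c0) fail → the flipped bit is at their intersection.

row 1, column 0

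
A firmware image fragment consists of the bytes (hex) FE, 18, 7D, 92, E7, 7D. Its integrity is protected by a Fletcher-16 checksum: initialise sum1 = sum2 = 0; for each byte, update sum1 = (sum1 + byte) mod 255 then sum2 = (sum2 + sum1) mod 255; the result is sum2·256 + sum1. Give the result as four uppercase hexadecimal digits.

Running sums (mod 255):
  after byte 0 (FE): sum1=254, sum2=254
  after byte 1 (18): sum1=23, sum2=22
  after byte 2 (7D): sum1=148, sum2=170
  after byte 3 (92): sum1=39, sum2=209
  after byte 4 (E7): sum1=15, sum2=224
  after byte 5 (7D): sum1=140, sum2=109
Checksum = sum2·256 + sum1 = 109·256 + 140 = 28044 = 0x6D8C.

6D8C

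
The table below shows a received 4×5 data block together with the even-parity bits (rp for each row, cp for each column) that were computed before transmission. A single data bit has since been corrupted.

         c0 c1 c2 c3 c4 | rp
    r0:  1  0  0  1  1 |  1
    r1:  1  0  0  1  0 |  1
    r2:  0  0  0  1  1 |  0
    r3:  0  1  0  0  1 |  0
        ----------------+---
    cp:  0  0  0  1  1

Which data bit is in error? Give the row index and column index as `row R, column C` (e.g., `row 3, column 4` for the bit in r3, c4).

Recompute each row's even parity and compare to rp:
  r0: data parity 1, sent rp 1 → ok
  r1: data parity 0, sent rp 1 → mismatch
  r2: data parity 0, sent rp 0 → ok
  r3: data parity 0, sent rp 0 → ok
Recompute each column's even parity and compare to cp:
  c0: data parity 0, sent cp 0 → ok
  c1: data parity 1, sent cp 0 → mismatch
  c2: data parity 0, sent cp 0 → ok
  c3: data parity 1, sent cp 1 → ok
  c4: data parity 1, sent cp 1 → ok
Exactly one row (r1) and one column (c1) fail → the flipped bit is at their intersection.

row 1, column 1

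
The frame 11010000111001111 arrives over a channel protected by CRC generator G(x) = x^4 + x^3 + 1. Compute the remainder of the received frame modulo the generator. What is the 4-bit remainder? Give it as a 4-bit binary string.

Modulo-2 division of 11010000111001111 by 11001:
  pos 0: 11010 XOR 11001 = 00011
  pos 3: 11000 XOR 11001 = 00001
  pos 7: 11110 XOR 11001 = 00111
  pos 9: 11101 XOR 11001 = 00100
  pos 11: 10011 XOR 11001 = 01010
  pos 12: 10101 XOR 11001 = 01100
Remainder = 1100 (nonzero — an error is detected).

1100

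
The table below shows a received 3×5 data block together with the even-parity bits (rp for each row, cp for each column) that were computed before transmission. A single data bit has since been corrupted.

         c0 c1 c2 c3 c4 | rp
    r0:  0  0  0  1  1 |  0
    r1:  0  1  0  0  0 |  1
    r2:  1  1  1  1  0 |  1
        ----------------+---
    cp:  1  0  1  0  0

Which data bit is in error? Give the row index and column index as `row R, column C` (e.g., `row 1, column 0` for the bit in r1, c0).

Recompute each row's even parity and compare to rp:
  r0: data parity 0, sent rp 0 → ok
  r1: data parity 1, sent rp 1 → ok
  r2: data parity 0, sent rp 1 → mismatch
Recompute each column's even parity and compare to cp:
  c0: data parity 1, sent cp 1 → ok
  c1: data parity 0, sent cp 0 → ok
  c2: data parity 1, sent cp 1 → ok
  c3: data parity 0, sent cp 0 → ok
  c4: data parity 1, sent cp 0 → mismatch
Exactly one row (r2) and one column (c4) fail → the flipped bit is at their intersection.

row 2, column 4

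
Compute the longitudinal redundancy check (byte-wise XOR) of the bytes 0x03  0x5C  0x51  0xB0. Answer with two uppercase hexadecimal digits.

BE

XOR the bytes together:
  start with 0x03
  0x03 ⊕ 0x5C = 0x5F
  0x5F ⊕ 0x51 = 0x0E
  0x0E ⊕ 0xB0 = 0xBE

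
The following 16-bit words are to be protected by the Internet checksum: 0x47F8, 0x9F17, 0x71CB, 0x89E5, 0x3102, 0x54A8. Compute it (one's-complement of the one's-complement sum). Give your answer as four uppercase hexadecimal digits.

One's-complement addition (fold any carry out of bit 15 back into bit 0):
  0x47F8 + 0x9F17 = 0x0E70F
  0xE70F + 0x71CB = 0x158DA → wrap carry → 0x58DB
  0x58DB + 0x89E5 = 0x0E2C0
  0xE2C0 + 0x3102 = 0x113C2 → wrap carry → 0x13C3
  0x13C3 + 0x54A8 = 0x0686B
One's-complement sum = 0x686B.
Checksum = ~0x686B & 0xFFFF = 0x9794.

9794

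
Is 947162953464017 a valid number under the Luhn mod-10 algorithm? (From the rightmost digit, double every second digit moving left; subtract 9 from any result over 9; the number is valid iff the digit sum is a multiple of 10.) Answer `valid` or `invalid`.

valid

From the right, keep odd positions and double even positions (subtract 9 from any doubled value over 9):
  doubled (positions 2,4,...): 2 8 8 1 4 2 8 → sum 33
  kept (positions 1,3,...): 7 0 6 3 9 6 7 9 → sum 47
Total = 80.
80 mod 10 = 0, so the number is valid.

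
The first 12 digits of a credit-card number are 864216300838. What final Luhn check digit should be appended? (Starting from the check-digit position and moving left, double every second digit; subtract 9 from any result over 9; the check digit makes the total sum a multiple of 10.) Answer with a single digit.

Partial digits right→left: 8 3 8 0 0 3 6 1 2 4 6 8
Double every second digit counting from the check-digit position (so the 1st, 3rd, 5th, ... of the partial from the right).
  doubled (with −9 where >9): 7 7 0 3 4 3 → sum 24
  kept as-is: 3 0 3 1 4 8 → sum 19
Total = 24 + 19 = 43.
Check digit = (10 − (43 mod 10)) mod 10 = 7.

7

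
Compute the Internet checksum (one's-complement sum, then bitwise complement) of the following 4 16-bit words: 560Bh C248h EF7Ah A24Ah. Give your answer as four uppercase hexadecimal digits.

55E6

One's-complement addition (fold any carry out of bit 15 back into bit 0):
  0x560B + 0xC248 = 0x11853 → wrap carry → 0x1854
  0x1854 + 0xEF7A = 0x107CE → wrap carry → 0x07CF
  0x07CF + 0xA24A = 0x0AA19
One's-complement sum = 0xAA19.
Checksum = ~0xAA19 & 0xFFFF = 0x55E6.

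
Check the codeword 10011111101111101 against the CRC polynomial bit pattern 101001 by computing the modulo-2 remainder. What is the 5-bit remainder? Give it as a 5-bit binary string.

11010

Modulo-2 division of 10011111101111101 by 101001:
  pos 0: 100111 XOR 101001 = 001110
  pos 2: 111011 XOR 101001 = 010010
  pos 3: 100101 XOR 101001 = 001100
  pos 5: 110001 XOR 101001 = 011000
  pos 6: 110001 XOR 101001 = 011000
  pos 7: 110001 XOR 101001 = 011000
  pos 8: 110001 XOR 101001 = 011000
  pos 9: 110001 XOR 101001 = 011000
  pos 10: 110000 XOR 101001 = 011001
  pos 11: 110011 XOR 101001 = 011010
Remainder = 11010 (nonzero — an error is detected).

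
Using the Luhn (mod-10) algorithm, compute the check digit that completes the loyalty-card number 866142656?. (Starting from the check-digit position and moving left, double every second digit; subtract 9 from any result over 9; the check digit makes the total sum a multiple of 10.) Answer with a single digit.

2

Partial digits right→left: 6 5 6 2 4 1 6 6 8
Double every second digit counting from the check-digit position (so the 1st, 3rd, 5th, ... of the partial from the right).
  doubled (with −9 where >9): 3 3 8 3 7 → sum 24
  kept as-is: 5 2 1 6 → sum 14
Total = 24 + 14 = 38.
Check digit = (10 − (38 mod 10)) mod 10 = 2.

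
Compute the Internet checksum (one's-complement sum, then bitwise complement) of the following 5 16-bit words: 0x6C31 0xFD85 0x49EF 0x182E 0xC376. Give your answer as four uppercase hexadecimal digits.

One's-complement addition (fold any carry out of bit 15 back into bit 0):
  0x6C31 + 0xFD85 = 0x169B6 → wrap carry → 0x69B7
  0x69B7 + 0x49EF = 0x0B3A6
  0xB3A6 + 0x182E = 0x0CBD4
  0xCBD4 + 0xC376 = 0x18F4A → wrap carry → 0x8F4B
One's-complement sum = 0x8F4B.
Checksum = ~0x8F4B & 0xFFFF = 0x70B4.

70B4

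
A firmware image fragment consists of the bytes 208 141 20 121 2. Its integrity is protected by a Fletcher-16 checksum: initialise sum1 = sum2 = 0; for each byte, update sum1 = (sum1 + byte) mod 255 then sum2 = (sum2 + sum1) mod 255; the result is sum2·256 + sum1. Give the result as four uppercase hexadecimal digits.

Running sums (mod 255):
  after byte 0 (208): sum1=208, sum2=208
  after byte 1 (141): sum1=94, sum2=47
  after byte 2 (20): sum1=114, sum2=161
  after byte 3 (121): sum1=235, sum2=141
  after byte 4 (2): sum1=237, sum2=123
Checksum = sum2·256 + sum1 = 123·256 + 237 = 31725 = 0x7BED.

7BED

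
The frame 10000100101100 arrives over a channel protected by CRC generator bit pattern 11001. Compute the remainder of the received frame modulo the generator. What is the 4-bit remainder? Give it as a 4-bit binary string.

Modulo-2 division of 10000100101100 by 11001:
  pos 0: 10000 XOR 11001 = 01001
  pos 1: 10011 XOR 11001 = 01010
  pos 2: 10100 XOR 11001 = 01101
  pos 3: 11010 XOR 11001 = 00011
  pos 6: 11101 XOR 11001 = 00100
  pos 8: 10010 XOR 11001 = 01011
  pos 9: 10110 XOR 11001 = 01111
Remainder = 1111 (nonzero — an error is detected).

1111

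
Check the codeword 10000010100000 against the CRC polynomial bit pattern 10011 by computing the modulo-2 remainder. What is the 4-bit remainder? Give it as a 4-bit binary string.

0000

Modulo-2 division of 10000010100000 by 10011:
  pos 0: 10000 XOR 10011 = 00011
  pos 3: 11010 XOR 10011 = 01001
  pos 4: 10011 XOR 10011 = 00000
Remainder = 0000 (zero — the frame passes the CRC check).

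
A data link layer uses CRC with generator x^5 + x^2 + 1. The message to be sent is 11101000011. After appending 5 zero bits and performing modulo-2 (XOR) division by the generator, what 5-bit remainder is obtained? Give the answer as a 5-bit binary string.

Append 5 zeros: 1110100001100000. Divide by 100101 (XOR where the leading bit is 1):
  pos 0: 111010 XOR 100101 = 011111
  pos 1: 111110 XOR 100101 = 011011
  pos 2: 110110 XOR 100101 = 010011
  pos 3: 100110 XOR 100101 = 000011
  pos 7: 111100 XOR 100101 = 011001
  pos 8: 110010 XOR 100101 = 010111
  pos 9: 101110 XOR 100101 = 001011
Remainder (last 5 bits) = 10110. This is the CRC / FCS.

10110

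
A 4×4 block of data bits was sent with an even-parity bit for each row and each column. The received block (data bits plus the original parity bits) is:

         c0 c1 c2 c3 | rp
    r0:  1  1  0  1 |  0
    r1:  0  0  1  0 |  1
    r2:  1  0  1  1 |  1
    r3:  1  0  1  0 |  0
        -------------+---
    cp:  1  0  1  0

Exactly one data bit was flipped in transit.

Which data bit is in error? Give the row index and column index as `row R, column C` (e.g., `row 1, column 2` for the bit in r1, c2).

Recompute each row's even parity and compare to rp:
  r0: data parity 1, sent rp 0 → mismatch
  r1: data parity 1, sent rp 1 → ok
  r2: data parity 1, sent rp 1 → ok
  r3: data parity 0, sent rp 0 → ok
Recompute each column's even parity and compare to cp:
  c0: data parity 1, sent cp 1 → ok
  c1: data parity 1, sent cp 0 → mismatch
  c2: data parity 1, sent cp 1 → ok
  c3: data parity 0, sent cp 0 → ok
Exactly one row (r0) and one column (c1) fail → the flipped bit is at their intersection.

row 0, column 1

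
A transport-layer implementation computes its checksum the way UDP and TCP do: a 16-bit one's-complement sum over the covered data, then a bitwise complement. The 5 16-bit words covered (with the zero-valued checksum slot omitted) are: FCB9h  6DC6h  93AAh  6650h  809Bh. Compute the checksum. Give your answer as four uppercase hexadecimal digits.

One's-complement addition (fold any carry out of bit 15 back into bit 0):
  0xFCB9 + 0x6DC6 = 0x16A7F → wrap carry → 0x6A80
  0x6A80 + 0x93AA = 0x0FE2A
  0xFE2A + 0x6650 = 0x1647A → wrap carry → 0x647B
  0x647B + 0x809B = 0x0E516
One's-complement sum = 0xE516.
Checksum = ~0xE516 & 0xFFFF = 0x1AE9.

1AE9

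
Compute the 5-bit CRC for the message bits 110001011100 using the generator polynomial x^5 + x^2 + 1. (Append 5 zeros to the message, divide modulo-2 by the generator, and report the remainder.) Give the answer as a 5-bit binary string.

Append 5 zeros: 11000101110000000. Divide by 100101 (XOR where the leading bit is 1):
  pos 0: 110001 XOR 100101 = 010100
  pos 1: 101000 XOR 100101 = 001101
  pos 3: 110111 XOR 100101 = 010010
  pos 4: 100101 XOR 100101 = 000000
Remainder (last 5 bits) = 00000. This is the CRC / FCS.

00000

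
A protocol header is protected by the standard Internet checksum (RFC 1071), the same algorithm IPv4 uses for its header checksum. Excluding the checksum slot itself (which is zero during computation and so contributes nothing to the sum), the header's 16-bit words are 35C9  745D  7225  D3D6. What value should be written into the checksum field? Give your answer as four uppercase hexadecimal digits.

One's-complement addition (fold any carry out of bit 15 back into bit 0):
  0x35C9 + 0x745D = 0x0AA26
  0xAA26 + 0x7225 = 0x11C4B → wrap carry → 0x1C4C
  0x1C4C + 0xD3D6 = 0x0F022
One's-complement sum = 0xF022.
Checksum = ~0xF022 & 0xFFFF = 0x0FDD.

0FDD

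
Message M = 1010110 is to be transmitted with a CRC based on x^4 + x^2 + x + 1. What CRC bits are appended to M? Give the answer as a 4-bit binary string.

Append 4 zeros: 10101100000. Divide by 10111 (XOR where the leading bit is 1):
  pos 0: 10101 XOR 10111 = 00010
  pos 3: 10100 XOR 10111 = 00011
  pos 6: 11000 XOR 10111 = 01111
Remainder (last 4 bits) = 1111. This is the CRC / FCS.

1111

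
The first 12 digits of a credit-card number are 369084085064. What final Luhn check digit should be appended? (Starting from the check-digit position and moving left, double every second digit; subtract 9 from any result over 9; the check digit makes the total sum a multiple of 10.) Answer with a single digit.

Partial digits right→left: 4 6 0 5 8 0 4 8 0 9 6 3
Double every second digit counting from the check-digit position (so the 1st, 3rd, 5th, ... of the partial from the right).
  doubled (with −9 where >9): 8 0 7 8 0 3 → sum 26
  kept as-is: 6 5 0 8 9 3 → sum 31
Total = 26 + 31 = 57.
Check digit = (10 − (57 mod 10)) mod 10 = 3.

3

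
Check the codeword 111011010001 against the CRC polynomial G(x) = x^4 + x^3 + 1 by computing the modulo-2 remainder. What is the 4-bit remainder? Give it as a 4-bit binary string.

Modulo-2 division of 111011010001 by 11001:
  pos 0: 11101 XOR 11001 = 00100
  pos 2: 10010 XOR 11001 = 01011
  pos 3: 10111 XOR 11001 = 01110
  pos 4: 11100 XOR 11001 = 00101
  pos 6: 10100 XOR 11001 = 01101
  pos 7: 11011 XOR 11001 = 00010
Remainder = 0010 (nonzero — an error is detected).

0010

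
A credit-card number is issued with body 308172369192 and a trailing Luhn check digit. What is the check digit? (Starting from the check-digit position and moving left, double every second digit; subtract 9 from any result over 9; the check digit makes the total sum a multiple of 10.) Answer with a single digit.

Partial digits right→left: 2 9 1 9 6 3 2 7 1 8 0 3
Double every second digit counting from the check-digit position (so the 1st, 3rd, 5th, ... of the partial from the right).
  doubled (with −9 where >9): 4 2 3 4 2 0 → sum 15
  kept as-is: 9 9 3 7 8 3 → sum 39
Total = 15 + 39 = 54.
Check digit = (10 − (54 mod 10)) mod 10 = 6.

6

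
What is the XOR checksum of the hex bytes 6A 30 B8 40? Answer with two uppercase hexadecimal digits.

A2

XOR the bytes together:
  start with 0x6A
  0x6A ⊕ 0x30 = 0x5A
  0x5A ⊕ 0xB8 = 0xE2
  0xE2 ⊕ 0x40 = 0xA2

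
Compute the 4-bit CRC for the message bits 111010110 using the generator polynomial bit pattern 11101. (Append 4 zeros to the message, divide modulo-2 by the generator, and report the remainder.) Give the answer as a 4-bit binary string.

Append 4 zeros: 1110101100000. Divide by 11101 (XOR where the leading bit is 1):
  pos 0: 11101 XOR 11101 = 00000
  pos 6: 11000 XOR 11101 = 00101
  pos 8: 10100 XOR 11101 = 01001
Remainder (last 4 bits) = 1001. This is the CRC / FCS.

1001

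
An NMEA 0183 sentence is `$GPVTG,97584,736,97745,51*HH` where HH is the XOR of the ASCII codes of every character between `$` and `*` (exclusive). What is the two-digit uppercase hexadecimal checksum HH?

6B

XOR the ASCII codes of the payload characters:
  'G' = 0x47 → acc = 0x47
  'P' = 0x50 → acc = 0x17
  'V' = 0x56 → acc = 0x41
  'T' = 0x54 → acc = 0x15
  'G' = 0x47 → acc = 0x52
  ',' = 0x2C → acc = 0x7E
  '9' = 0x39 → acc = 0x47
  '7' = 0x37 → acc = 0x70
  '5' = 0x35 → acc = 0x45
  '8' = 0x38 → acc = 0x7D
  '4' = 0x34 → acc = 0x49
  ',' = 0x2C → acc = 0x65
  '7' = 0x37 → acc = 0x52
  '3' = 0x33 → acc = 0x61
  '6' = 0x36 → acc = 0x57
  ',' = 0x2C → acc = 0x7B
  '9' = 0x39 → acc = 0x42
  '7' = 0x37 → acc = 0x75
  '7' = 0x37 → acc = 0x42
  '4' = 0x34 → acc = 0x76
  '5' = 0x35 → acc = 0x43
  ',' = 0x2C → acc = 0x6F
  '5' = 0x35 → acc = 0x5A
  '1' = 0x31 → acc = 0x6B
Checksum = 0x6B.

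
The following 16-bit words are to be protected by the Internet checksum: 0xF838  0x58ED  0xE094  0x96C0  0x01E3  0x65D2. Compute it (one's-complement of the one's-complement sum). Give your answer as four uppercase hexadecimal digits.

One's-complement addition (fold any carry out of bit 15 back into bit 0):
  0xF838 + 0x58ED = 0x15125 → wrap carry → 0x5126
  0x5126 + 0xE094 = 0x131BA → wrap carry → 0x31BB
  0x31BB + 0x96C0 = 0x0C87B
  0xC87B + 0x01E3 = 0x0CA5E
  0xCA5E + 0x65D2 = 0x13030 → wrap carry → 0x3031
One's-complement sum = 0x3031.
Checksum = ~0x3031 & 0xFFFF = 0xCFCE.

CFCE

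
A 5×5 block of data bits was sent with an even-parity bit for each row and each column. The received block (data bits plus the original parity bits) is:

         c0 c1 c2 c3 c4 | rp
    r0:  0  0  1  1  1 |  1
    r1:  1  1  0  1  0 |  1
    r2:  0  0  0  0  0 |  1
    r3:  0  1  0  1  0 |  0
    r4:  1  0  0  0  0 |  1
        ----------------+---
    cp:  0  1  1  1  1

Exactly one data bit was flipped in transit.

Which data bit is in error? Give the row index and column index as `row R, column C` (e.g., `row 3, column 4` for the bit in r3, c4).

row 2, column 1

Recompute each row's even parity and compare to rp:
  r0: data parity 1, sent rp 1 → ok
  r1: data parity 1, sent rp 1 → ok
  r2: data parity 0, sent rp 1 → mismatch
  r3: data parity 0, sent rp 0 → ok
  r4: data parity 1, sent rp 1 → ok
Recompute each column's even parity and compare to cp:
  c0: data parity 0, sent cp 0 → ok
  c1: data parity 0, sent cp 1 → mismatch
  c2: data parity 1, sent cp 1 → ok
  c3: data parity 1, sent cp 1 → ok
  c4: data parity 1, sent cp 1 → ok
Exactly one row (r2) and one column (c1) fail → the flipped bit is at their intersection.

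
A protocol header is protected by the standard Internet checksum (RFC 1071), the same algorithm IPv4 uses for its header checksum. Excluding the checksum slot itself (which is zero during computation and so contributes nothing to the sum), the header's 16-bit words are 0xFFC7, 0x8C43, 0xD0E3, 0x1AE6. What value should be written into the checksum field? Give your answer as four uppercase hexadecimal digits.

One's-complement addition (fold any carry out of bit 15 back into bit 0):
  0xFFC7 + 0x8C43 = 0x18C0A → wrap carry → 0x8C0B
  0x8C0B + 0xD0E3 = 0x15CEE → wrap carry → 0x5CEF
  0x5CEF + 0x1AE6 = 0x077D5
One's-complement sum = 0x77D5.
Checksum = ~0x77D5 & 0xFFFF = 0x882A.

882A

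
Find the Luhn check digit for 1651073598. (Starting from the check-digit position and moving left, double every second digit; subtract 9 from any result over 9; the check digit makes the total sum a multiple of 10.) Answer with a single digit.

Partial digits right→left: 8 9 5 3 7 0 1 5 6 1
Double every second digit counting from the check-digit position (so the 1st, 3rd, 5th, ... of the partial from the right).
  doubled (with −9 where >9): 7 1 5 2 3 → sum 18
  kept as-is: 9 3 0 5 1 → sum 18
Total = 18 + 18 = 36.
Check digit = (10 − (36 mod 10)) mod 10 = 4.

4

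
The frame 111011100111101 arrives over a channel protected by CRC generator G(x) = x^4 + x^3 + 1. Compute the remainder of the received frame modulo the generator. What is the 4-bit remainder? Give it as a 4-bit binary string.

Modulo-2 division of 111011100111101 by 11001:
  pos 0: 11101 XOR 11001 = 00100
  pos 2: 10011 XOR 11001 = 01010
  pos 3: 10100 XOR 11001 = 01101
  pos 4: 11010 XOR 11001 = 00011
  pos 7: 11111 XOR 11001 = 00110
  pos 9: 11010 XOR 11001 = 00011
Remainder = 0111 (nonzero — an error is detected).

0111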